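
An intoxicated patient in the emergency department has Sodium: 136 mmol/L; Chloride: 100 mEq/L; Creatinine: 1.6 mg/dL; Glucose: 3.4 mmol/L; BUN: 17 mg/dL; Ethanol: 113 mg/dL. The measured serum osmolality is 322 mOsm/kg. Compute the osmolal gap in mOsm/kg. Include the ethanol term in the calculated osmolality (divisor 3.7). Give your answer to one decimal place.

10.0 mOsm/kg

Calculated osmolality = 2·Na + glucose + BUN/2.8 + ethanol/3.7
= 2·136 + 3.4 + 17/2.8 + 113/3.7
= 272 + 3.40 + 6.07 + 30.54
= 312.01 mOsm/kg ≈ 312.0 mOsm/kg
Osmolar gap = measured − calculated = 322 − 312.0 = 10.0 mOsm/kg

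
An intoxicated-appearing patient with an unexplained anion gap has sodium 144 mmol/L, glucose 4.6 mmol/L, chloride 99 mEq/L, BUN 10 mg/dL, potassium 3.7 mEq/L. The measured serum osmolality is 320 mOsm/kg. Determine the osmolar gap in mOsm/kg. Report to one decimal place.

23.8 mOsm/kg

Calculated osmolality = 2·Na + glucose + BUN/2.8
= 2·144 + 4.6 + 10/2.8
= 288 + 4.60 + 3.57
= 296.17 mOsm/kg ≈ 296.2 mOsm/kg
Osmolar gap = measured − calculated = 320 − 296.2 = 23.8 mOsm/kg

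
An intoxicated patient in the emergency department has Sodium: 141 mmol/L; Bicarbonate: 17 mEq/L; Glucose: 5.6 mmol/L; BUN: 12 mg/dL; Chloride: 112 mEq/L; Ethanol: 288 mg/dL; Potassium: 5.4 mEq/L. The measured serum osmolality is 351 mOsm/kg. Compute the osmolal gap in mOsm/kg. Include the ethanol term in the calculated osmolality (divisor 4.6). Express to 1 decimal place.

-3.5 mOsm/kg

Calculated osmolality = 2·Na + glucose + BUN/2.8 + ethanol/4.6
= 2·141 + 5.6 + 12/2.8 + 288/4.6
= 282 + 5.60 + 4.29 + 62.61
= 354.5 mOsm/kg ≈ 354.5 mOsm/kg
Osmolar gap = measured − calculated = 351 − 354.5 = -3.5 mOsm/kg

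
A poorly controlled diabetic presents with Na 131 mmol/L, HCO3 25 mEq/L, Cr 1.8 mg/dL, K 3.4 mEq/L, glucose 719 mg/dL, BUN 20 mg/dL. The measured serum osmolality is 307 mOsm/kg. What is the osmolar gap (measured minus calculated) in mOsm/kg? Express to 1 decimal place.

-2.1 mOsm/kg

Calculated osmolality = 2·Na + glucose/18 + BUN/2.8
= 2·131 + 719/18 + 20/2.8
= 262 + 39.94 + 7.14
= 309.08 mOsm/kg ≈ 309.1 mOsm/kg
Osmolar gap = measured − calculated = 307 − 309.1 = -2.1 mOsm/kg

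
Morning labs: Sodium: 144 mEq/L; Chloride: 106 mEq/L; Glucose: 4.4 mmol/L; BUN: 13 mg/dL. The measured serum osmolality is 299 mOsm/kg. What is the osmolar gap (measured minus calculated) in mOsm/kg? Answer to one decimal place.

Calculated osmolality = 2·Na + glucose + BUN/2.8
= 2·144 + 4.4 + 13/2.8
= 288 + 4.40 + 4.64
= 297.04 mOsm/kg ≈ 297.0 mOsm/kg
Osmolar gap = measured − calculated = 299 − 297.0 = 2.0 mOsm/kg

2.0 mOsm/kg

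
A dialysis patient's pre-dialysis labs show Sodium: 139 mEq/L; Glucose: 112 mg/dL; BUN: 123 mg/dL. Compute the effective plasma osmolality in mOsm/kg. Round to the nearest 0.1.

284.2 mOsm/kg

Effective osmolality excludes urea (freely permeant across cell membranes):
2·Na + glucose/18
= 2·139 + 112/18
= 278 + 6.22
= 284.22 mOsm/kg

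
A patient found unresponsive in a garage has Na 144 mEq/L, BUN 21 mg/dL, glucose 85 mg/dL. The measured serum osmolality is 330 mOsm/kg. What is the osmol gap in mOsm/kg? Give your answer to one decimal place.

29.8 mOsm/kg

Calculated osmolality = 2·Na + glucose/18 + BUN/2.8
= 2·144 + 85/18 + 21/2.8
= 288 + 4.72 + 7.50
= 300.22 mOsm/kg ≈ 300.2 mOsm/kg
Osmolar gap = measured − calculated = 330 − 300.2 = 29.8 mOsm/kg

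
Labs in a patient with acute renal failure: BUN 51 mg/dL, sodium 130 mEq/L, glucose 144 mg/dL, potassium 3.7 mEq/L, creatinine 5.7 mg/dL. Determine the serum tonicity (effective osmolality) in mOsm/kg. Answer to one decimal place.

268.0 mOsm/kg

Effective osmolality excludes urea (freely permeant across cell membranes):
2·Na + glucose/18
= 2·130 + 144/18
= 260 + 8
= 268 mOsm/kg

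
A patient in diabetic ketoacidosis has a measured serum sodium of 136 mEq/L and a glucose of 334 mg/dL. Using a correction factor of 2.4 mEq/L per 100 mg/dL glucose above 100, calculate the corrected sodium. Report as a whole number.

Corrected Na = measured Na + 2.4 · (glucose − 100)/100
= 136 + 2.4 · (334 − 100)/100
= 136 + 5.6
= 141.6 mEq/L

142 mEq/L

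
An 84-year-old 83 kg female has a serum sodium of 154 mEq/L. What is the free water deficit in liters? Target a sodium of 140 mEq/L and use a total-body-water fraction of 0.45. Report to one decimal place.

TBW = 0.45 · 83 = 37.35 L
Free water deficit = TBW · (Na/140 − 1)
= 37.35 · (154/140 − 1)
= 37.35 · 0.1
= 3.74 L

3.7 L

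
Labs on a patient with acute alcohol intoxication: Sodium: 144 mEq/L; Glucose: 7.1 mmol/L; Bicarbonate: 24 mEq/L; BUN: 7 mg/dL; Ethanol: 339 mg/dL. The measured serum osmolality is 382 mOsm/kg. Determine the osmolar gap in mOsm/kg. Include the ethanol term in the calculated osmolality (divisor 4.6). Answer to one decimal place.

Calculated osmolality = 2·Na + glucose + BUN/2.8 + ethanol/4.6
= 2·144 + 7.1 + 7/2.8 + 339/4.6
= 288 + 7.10 + 2.50 + 73.70
= 371.3 mOsm/kg ≈ 371.3 mOsm/kg
Osmolar gap = measured − calculated = 382 − 371.3 = 10.7 mOsm/kg

10.7 mOsm/kg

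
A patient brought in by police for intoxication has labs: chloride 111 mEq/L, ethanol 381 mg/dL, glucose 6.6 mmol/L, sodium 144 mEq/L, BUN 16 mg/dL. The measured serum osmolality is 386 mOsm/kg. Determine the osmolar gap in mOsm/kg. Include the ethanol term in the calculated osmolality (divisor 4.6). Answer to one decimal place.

2.9 mOsm/kg

Calculated osmolality = 2·Na + glucose + BUN/2.8 + ethanol/4.6
= 2·144 + 6.6 + 16/2.8 + 381/4.6
= 288 + 6.60 + 5.71 + 82.83
= 383.14 mOsm/kg ≈ 383.1 mOsm/kg
Osmolar gap = measured − calculated = 386 − 383.1 = 2.9 mOsm/kg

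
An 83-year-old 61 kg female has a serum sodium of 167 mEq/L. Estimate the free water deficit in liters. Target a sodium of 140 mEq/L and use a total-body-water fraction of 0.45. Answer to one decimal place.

TBW = 0.45 · 61 = 27.45 L
Free water deficit = TBW · (Na/140 − 1)
= 27.45 · (167/140 − 1)
= 27.45 · 0.1929
= 5.3 L

5.3 L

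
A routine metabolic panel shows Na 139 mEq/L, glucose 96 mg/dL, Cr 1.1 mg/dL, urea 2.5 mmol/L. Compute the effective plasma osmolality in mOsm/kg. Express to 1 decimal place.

Effective osmolality excludes urea (freely permeant across cell membranes):
2·Na + glucose/18
= 2·139 + 96/18
= 278 + 5.33
= 283.33 mOsm/kg

283.3 mOsm/kg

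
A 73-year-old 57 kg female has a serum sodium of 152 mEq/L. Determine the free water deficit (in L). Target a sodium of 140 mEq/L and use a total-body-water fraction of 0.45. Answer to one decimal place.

TBW = 0.45 · 57 = 25.65 L
Free water deficit = TBW · (Na/140 − 1)
= 25.65 · (152/140 − 1)
= 25.65 · 0.0857
= 2.2 L

2.2 L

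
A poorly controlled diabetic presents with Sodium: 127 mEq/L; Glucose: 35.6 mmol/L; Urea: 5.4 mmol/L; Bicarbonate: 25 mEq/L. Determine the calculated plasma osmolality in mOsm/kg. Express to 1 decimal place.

295.0 mOsm/kg

Calculated osmolality = 2·Na + glucose + urea
= 2·127 + 35.6 + 5.4
= 254 + 35.60 + 5.40
= 295 mOsm/kg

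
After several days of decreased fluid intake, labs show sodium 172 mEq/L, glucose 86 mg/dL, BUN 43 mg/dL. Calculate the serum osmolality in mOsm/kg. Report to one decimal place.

364.1 mOsm/kg

Calculated osmolality = 2·Na + glucose/18 + BUN/2.8
= 2·172 + 86/18 + 43/2.8
= 344 + 4.78 + 15.36
= 364.14 mOsm/kg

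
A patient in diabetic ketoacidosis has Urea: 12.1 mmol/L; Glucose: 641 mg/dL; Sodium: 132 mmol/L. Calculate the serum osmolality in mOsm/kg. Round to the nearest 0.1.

Calculated osmolality = 2·Na + glucose/18 + urea
= 2·132 + 641/18 + 12.1
= 264 + 35.61 + 12.10
= 311.71 mOsm/kg

311.7 mOsm/kg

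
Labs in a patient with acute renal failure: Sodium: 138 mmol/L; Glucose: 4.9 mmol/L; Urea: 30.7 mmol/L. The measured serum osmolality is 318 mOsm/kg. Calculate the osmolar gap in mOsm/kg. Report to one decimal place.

6.4 mOsm/kg

Calculated osmolality = 2·Na + glucose + urea
= 2·138 + 4.9 + 30.7
= 276 + 4.90 + 30.70
= 311.6 mOsm/kg ≈ 311.6 mOsm/kg
Osmolar gap = measured − calculated = 318 − 311.6 = 6.4 mOsm/kg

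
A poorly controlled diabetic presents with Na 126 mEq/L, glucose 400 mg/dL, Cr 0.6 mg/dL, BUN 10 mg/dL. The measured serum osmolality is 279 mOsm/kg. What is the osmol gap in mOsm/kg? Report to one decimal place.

1.2 mOsm/kg

Calculated osmolality = 2·Na + glucose/18 + BUN/2.8
= 2·126 + 400/18 + 10/2.8
= 252 + 22.22 + 3.57
= 277.79 mOsm/kg ≈ 277.8 mOsm/kg
Osmolar gap = measured − calculated = 279 − 277.8 = 1.2 mOsm/kg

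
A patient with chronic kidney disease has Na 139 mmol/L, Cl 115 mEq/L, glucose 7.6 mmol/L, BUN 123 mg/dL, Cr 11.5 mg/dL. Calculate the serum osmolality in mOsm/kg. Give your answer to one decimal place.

329.5 mOsm/kg

Calculated osmolality = 2·Na + glucose + BUN/2.8
= 2·139 + 7.6 + 123/2.8
= 278 + 7.60 + 43.93
= 329.53 mOsm/kg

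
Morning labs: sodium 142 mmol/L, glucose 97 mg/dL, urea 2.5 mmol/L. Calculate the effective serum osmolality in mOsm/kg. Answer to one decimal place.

Effective osmolality excludes urea (freely permeant across cell membranes):
2·Na + glucose/18
= 2·142 + 97/18
= 284 + 5.39
= 289.39 mOsm/kg

289.4 mOsm/kg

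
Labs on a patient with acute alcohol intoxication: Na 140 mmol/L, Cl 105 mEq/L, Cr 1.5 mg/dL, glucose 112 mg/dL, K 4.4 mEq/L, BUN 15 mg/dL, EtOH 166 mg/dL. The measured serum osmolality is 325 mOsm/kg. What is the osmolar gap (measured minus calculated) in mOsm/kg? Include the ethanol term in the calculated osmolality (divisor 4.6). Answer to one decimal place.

-2.7 mOsm/kg

Calculated osmolality = 2·Na + glucose/18 + BUN/2.8 + ethanol/4.6
= 2·140 + 112/18 + 15/2.8 + 166/4.6
= 280 + 6.22 + 5.36 + 36.09
= 327.67 mOsm/kg ≈ 327.7 mOsm/kg
Osmolar gap = measured − calculated = 325 − 327.7 = -2.7 mOsm/kg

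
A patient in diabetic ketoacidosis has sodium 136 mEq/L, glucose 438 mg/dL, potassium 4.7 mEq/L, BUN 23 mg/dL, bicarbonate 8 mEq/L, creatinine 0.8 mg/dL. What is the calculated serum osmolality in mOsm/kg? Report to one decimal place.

304.5 mOsm/kg

Calculated osmolality = 2·Na + glucose/18 + BUN/2.8
= 2·136 + 438/18 + 23/2.8
= 272 + 24.33 + 8.21
= 304.54 mOsm/kg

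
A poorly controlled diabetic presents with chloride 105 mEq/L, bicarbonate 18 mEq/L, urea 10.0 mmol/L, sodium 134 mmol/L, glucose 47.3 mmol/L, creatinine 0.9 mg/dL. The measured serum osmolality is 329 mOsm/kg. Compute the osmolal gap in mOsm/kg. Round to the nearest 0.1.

Calculated osmolality = 2·Na + glucose + urea
= 2·134 + 47.3 + 10
= 268 + 47.30 + 10
= 325.3 mOsm/kg ≈ 325.3 mOsm/kg
Osmolar gap = measured − calculated = 329 − 325.3 = 3.7 mOsm/kg

3.7 mOsm/kg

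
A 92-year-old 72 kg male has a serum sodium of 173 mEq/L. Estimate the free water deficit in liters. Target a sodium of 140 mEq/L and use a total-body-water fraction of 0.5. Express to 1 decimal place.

8.5 L

TBW = 0.5 · 72 = 36 L
Free water deficit = TBW · (Na/140 − 1)
= 36 · (173/140 − 1)
= 36 · 0.2357
= 8.49 L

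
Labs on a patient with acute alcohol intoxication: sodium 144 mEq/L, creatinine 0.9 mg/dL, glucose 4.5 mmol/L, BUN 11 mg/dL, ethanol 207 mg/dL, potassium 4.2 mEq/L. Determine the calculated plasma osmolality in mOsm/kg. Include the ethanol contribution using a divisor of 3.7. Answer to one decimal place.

Calculated osmolality = 2·Na + glucose + BUN/2.8 + ethanol/3.7
= 2·144 + 4.5 + 11/2.8 + 207/3.7
= 288 + 4.50 + 3.93 + 55.95
= 352.38 mOsm/kg

352.4 mOsm/kg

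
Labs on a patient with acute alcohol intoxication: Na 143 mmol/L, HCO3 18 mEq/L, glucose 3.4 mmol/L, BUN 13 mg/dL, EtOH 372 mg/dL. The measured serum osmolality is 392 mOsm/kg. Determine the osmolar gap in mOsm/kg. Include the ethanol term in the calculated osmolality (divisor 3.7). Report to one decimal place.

-2.6 mOsm/kg

Calculated osmolality = 2·Na + glucose + BUN/2.8 + ethanol/3.7
= 2·143 + 3.4 + 13/2.8 + 372/3.7
= 286 + 3.40 + 4.64 + 100.54
= 394.58 mOsm/kg ≈ 394.6 mOsm/kg
Osmolar gap = measured − calculated = 392 − 394.6 = -2.6 mOsm/kg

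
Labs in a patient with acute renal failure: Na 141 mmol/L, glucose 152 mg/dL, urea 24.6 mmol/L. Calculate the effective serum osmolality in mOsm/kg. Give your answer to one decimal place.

Effective osmolality excludes urea (freely permeant across cell membranes):
2·Na + glucose/18
= 2·141 + 152/18
= 282 + 8.44
= 290.44 mOsm/kg

290.4 mOsm/kg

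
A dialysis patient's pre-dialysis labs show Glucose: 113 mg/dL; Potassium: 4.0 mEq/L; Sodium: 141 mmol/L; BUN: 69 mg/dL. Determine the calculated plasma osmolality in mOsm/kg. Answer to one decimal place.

312.9 mOsm/kg

Calculated osmolality = 2·Na + glucose/18 + BUN/2.8
= 2·141 + 113/18 + 69/2.8
= 282 + 6.28 + 24.64
= 312.92 mOsm/kg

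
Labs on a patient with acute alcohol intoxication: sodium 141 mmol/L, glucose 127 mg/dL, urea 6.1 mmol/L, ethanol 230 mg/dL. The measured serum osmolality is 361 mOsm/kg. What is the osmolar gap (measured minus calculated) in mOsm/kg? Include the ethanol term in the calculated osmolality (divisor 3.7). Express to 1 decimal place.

3.7 mOsm/kg

Calculated osmolality = 2·Na + glucose/18 + urea + ethanol/3.7
= 2·141 + 127/18 + 6.1 + 230/3.7
= 282 + 7.06 + 6.10 + 62.16
= 357.32 mOsm/kg ≈ 357.3 mOsm/kg
Osmolar gap = measured − calculated = 361 − 357.3 = 3.7 mOsm/kg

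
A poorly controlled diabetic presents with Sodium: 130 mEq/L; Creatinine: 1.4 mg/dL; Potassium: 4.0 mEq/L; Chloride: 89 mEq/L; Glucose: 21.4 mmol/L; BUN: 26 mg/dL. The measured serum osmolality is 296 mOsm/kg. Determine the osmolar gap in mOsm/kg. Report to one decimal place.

Calculated osmolality = 2·Na + glucose + BUN/2.8
= 2·130 + 21.4 + 26/2.8
= 260 + 21.40 + 9.29
= 290.69 mOsm/kg ≈ 290.7 mOsm/kg
Osmolar gap = measured − calculated = 296 − 290.7 = 5.3 mOsm/kg

5.3 mOsm/kg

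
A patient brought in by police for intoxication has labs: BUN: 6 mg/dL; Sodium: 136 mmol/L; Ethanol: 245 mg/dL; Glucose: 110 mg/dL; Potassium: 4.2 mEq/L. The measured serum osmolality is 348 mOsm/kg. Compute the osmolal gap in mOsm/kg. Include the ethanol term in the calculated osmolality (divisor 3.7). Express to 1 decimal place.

1.5 mOsm/kg

Calculated osmolality = 2·Na + glucose/18 + BUN/2.8 + ethanol/3.7
= 2·136 + 110/18 + 6/2.8 + 245/3.7
= 272 + 6.11 + 2.14 + 66.22
= 346.47 mOsm/kg ≈ 346.5 mOsm/kg
Osmolar gap = measured − calculated = 348 − 346.5 = 1.5 mOsm/kg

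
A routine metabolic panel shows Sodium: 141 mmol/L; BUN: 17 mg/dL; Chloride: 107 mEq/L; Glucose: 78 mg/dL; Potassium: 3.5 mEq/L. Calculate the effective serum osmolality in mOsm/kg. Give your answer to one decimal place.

286.3 mOsm/kg

Effective osmolality excludes urea (freely permeant across cell membranes):
2·Na + glucose/18
= 2·141 + 78/18
= 282 + 4.33
= 286.33 mOsm/kg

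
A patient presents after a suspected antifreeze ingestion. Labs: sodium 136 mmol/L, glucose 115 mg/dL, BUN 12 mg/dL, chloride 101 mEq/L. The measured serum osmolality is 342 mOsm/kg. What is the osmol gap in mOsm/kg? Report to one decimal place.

Calculated osmolality = 2·Na + glucose/18 + BUN/2.8
= 2·136 + 115/18 + 12/2.8
= 272 + 6.39 + 4.29
= 282.68 mOsm/kg ≈ 282.7 mOsm/kg
Osmolar gap = measured − calculated = 342 − 282.7 = 59.3 mOsm/kg

59.3 mOsm/kg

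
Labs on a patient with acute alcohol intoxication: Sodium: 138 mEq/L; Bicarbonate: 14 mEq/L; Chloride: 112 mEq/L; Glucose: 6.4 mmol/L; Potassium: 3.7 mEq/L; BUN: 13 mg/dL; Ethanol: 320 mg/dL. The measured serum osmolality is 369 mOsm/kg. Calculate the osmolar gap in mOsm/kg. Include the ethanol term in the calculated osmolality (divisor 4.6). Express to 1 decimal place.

Calculated osmolality = 2·Na + glucose + BUN/2.8 + ethanol/4.6
= 2·138 + 6.4 + 13/2.8 + 320/4.6
= 276 + 6.40 + 4.64 + 69.57
= 356.61 mOsm/kg ≈ 356.6 mOsm/kg
Osmolar gap = measured − calculated = 369 − 356.6 = 12.4 mOsm/kg

12.4 mOsm/kg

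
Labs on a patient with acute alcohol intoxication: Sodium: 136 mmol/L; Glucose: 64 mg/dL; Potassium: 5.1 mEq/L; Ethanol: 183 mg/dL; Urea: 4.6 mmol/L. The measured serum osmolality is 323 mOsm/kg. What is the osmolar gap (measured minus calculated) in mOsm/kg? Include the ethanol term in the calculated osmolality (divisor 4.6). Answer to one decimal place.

Calculated osmolality = 2·Na + glucose/18 + urea + ethanol/4.6
= 2·136 + 64/18 + 4.6 + 183/4.6
= 272 + 3.56 + 4.60 + 39.78
= 319.94 mOsm/kg ≈ 319.9 mOsm/kg
Osmolar gap = measured − calculated = 323 − 319.9 = 3.1 mOsm/kg

3.1 mOsm/kg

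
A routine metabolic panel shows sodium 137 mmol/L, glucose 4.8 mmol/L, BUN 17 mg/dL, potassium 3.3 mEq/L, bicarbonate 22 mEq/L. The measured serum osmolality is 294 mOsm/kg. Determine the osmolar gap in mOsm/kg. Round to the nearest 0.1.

9.1 mOsm/kg

Calculated osmolality = 2·Na + glucose + BUN/2.8
= 2·137 + 4.8 + 17/2.8
= 274 + 4.80 + 6.07
= 284.87 mOsm/kg ≈ 284.9 mOsm/kg
Osmolar gap = measured − calculated = 294 − 284.9 = 9.1 mOsm/kg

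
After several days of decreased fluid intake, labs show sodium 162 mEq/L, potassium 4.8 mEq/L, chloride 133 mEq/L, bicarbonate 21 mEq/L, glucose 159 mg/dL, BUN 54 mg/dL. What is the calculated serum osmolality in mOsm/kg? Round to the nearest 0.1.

Calculated osmolality = 2·Na + glucose/18 + BUN/2.8
= 2·162 + 159/18 + 54/2.8
= 324 + 8.83 + 19.29
= 352.12 mOsm/kg

352.1 mOsm/kg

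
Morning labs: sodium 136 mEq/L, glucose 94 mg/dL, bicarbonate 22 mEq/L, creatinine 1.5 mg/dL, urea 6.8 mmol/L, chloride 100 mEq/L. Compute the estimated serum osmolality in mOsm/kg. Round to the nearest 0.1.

284.0 mOsm/kg

Calculated osmolality = 2·Na + glucose/18 + urea
= 2·136 + 94/18 + 6.8
= 272 + 5.22 + 6.80
= 284.02 mOsm/kg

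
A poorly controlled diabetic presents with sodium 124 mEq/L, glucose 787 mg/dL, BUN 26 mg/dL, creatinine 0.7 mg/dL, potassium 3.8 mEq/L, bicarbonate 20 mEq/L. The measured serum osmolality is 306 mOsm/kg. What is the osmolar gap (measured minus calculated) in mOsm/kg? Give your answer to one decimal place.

Calculated osmolality = 2·Na + glucose/18 + BUN/2.8
= 2·124 + 787/18 + 26/2.8
= 248 + 43.72 + 9.29
= 301.01 mOsm/kg ≈ 301.0 mOsm/kg
Osmolar gap = measured − calculated = 306 − 301.0 = 5.0 mOsm/kg

5.0 mOsm/kg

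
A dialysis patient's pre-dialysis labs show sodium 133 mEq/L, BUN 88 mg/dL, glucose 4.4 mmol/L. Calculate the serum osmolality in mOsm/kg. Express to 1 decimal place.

301.8 mOsm/kg

Calculated osmolality = 2·Na + glucose + BUN/2.8
= 2·133 + 4.4 + 88/2.8
= 266 + 4.40 + 31.43
= 301.83 mOsm/kg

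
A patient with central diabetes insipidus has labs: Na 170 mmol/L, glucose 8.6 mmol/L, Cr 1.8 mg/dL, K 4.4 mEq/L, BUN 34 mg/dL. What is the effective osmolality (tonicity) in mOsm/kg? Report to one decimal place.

Effective osmolality excludes urea (freely permeant across cell membranes):
2·Na + glucose
= 2·170 + 8.6
= 340 + 8.6
= 348.6 mOsm/kg

348.6 mOsm/kg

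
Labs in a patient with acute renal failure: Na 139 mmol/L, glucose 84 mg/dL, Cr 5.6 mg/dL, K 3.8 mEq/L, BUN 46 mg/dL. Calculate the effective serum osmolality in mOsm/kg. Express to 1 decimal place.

282.7 mOsm/kg

Effective osmolality excludes urea (freely permeant across cell membranes):
2·Na + glucose/18
= 2·139 + 84/18
= 278 + 4.67
= 282.67 mOsm/kg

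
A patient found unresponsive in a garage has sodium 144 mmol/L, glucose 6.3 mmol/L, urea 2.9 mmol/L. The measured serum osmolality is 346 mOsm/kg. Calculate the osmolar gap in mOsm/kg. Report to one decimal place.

48.8 mOsm/kg

Calculated osmolality = 2·Na + glucose + urea
= 2·144 + 6.3 + 2.9
= 288 + 6.30 + 2.90
= 297.2 mOsm/kg ≈ 297.2 mOsm/kg
Osmolar gap = measured − calculated = 346 − 297.2 = 48.8 mOsm/kg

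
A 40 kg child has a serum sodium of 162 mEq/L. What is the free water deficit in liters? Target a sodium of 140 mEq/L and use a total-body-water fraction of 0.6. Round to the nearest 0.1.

3.8 L

TBW = 0.6 · 40 = 24 L
Free water deficit = TBW · (Na/140 − 1)
= 24 · (162/140 − 1)
= 24 · 0.1571
= 3.77 L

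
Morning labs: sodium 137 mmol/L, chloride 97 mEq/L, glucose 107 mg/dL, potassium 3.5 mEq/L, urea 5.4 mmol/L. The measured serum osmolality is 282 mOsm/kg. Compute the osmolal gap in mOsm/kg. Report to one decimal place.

Calculated osmolality = 2·Na + glucose/18 + urea
= 2·137 + 107/18 + 5.4
= 274 + 5.94 + 5.40
= 285.34 mOsm/kg ≈ 285.3 mOsm/kg
Osmolar gap = measured − calculated = 282 − 285.3 = -3.3 mOsm/kg

-3.3 mOsm/kg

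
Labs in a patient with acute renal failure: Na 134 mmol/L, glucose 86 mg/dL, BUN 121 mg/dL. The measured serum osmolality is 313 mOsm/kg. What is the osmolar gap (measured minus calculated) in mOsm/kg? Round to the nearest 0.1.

-3.0 mOsm/kg

Calculated osmolality = 2·Na + glucose/18 + BUN/2.8
= 2·134 + 86/18 + 121/2.8
= 268 + 4.78 + 43.21
= 315.99 mOsm/kg ≈ 316.0 mOsm/kg
Osmolar gap = measured − calculated = 313 − 316.0 = -3.0 mOsm/kg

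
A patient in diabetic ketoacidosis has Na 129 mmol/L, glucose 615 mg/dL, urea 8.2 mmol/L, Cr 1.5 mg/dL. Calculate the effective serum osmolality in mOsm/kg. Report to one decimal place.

Effective osmolality excludes urea (freely permeant across cell membranes):
2·Na + glucose/18
= 2·129 + 615/18
= 258 + 34.17
= 292.17 mOsm/kg

292.2 mOsm/kg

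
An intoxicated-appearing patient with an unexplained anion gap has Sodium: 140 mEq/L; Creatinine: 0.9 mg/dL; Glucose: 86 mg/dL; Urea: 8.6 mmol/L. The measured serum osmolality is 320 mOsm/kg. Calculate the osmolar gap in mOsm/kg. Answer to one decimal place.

26.6 mOsm/kg

Calculated osmolality = 2·Na + glucose/18 + urea
= 2·140 + 86/18 + 8.6
= 280 + 4.78 + 8.60
= 293.38 mOsm/kg ≈ 293.4 mOsm/kg
Osmolar gap = measured − calculated = 320 − 293.4 = 26.6 mOsm/kg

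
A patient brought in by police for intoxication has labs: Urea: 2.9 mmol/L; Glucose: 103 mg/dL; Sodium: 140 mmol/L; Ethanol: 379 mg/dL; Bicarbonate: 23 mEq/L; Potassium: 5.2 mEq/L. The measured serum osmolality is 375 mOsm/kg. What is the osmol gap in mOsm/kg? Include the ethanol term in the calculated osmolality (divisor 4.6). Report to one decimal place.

Calculated osmolality = 2·Na + glucose/18 + urea + ethanol/4.6
= 2·140 + 103/18 + 2.9 + 379/4.6
= 280 + 5.72 + 2.90 + 82.39
= 371.01 mOsm/kg ≈ 371.0 mOsm/kg
Osmolar gap = measured − calculated = 375 − 371.0 = 4.0 mOsm/kg

4.0 mOsm/kg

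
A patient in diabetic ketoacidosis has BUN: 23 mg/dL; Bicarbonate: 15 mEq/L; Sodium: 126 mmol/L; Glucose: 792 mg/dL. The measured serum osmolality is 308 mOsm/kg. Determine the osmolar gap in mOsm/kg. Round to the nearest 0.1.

3.8 mOsm/kg

Calculated osmolality = 2·Na + glucose/18 + BUN/2.8
= 2·126 + 792/18 + 23/2.8
= 252 + 44 + 8.21
= 304.21 mOsm/kg ≈ 304.2 mOsm/kg
Osmolar gap = measured − calculated = 308 − 304.2 = 3.8 mOsm/kg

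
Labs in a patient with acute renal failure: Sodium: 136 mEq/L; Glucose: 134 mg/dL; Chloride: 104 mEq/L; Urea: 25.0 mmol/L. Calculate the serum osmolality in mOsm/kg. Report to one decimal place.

304.4 mOsm/kg

Calculated osmolality = 2·Na + glucose/18 + urea
= 2·136 + 134/18 + 25
= 272 + 7.44 + 25
= 304.44 mOsm/kg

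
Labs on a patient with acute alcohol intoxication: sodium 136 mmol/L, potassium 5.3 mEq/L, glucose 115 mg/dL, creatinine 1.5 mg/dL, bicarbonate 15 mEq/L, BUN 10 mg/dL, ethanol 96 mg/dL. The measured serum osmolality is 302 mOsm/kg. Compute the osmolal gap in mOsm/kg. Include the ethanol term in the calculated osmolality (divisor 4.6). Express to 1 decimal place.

-0.8 mOsm/kg

Calculated osmolality = 2·Na + glucose/18 + BUN/2.8 + ethanol/4.6
= 2·136 + 115/18 + 10/2.8 + 96/4.6
= 272 + 6.39 + 3.57 + 20.87
= 302.83 mOsm/kg ≈ 302.8 mOsm/kg
Osmolar gap = measured − calculated = 302 − 302.8 = -0.8 mOsm/kg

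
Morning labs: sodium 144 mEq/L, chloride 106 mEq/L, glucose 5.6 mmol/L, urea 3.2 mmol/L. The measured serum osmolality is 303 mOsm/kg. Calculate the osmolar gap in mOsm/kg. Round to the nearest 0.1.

6.2 mOsm/kg

Calculated osmolality = 2·Na + glucose + urea
= 2·144 + 5.6 + 3.2
= 288 + 5.60 + 3.20
= 296.8 mOsm/kg ≈ 296.8 mOsm/kg
Osmolar gap = measured − calculated = 303 − 296.8 = 6.2 mOsm/kg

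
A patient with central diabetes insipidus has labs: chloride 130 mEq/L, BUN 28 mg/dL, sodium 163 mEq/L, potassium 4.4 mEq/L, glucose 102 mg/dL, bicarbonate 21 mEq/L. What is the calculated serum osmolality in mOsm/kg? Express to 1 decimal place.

Calculated osmolality = 2·Na + glucose/18 + BUN/2.8
= 2·163 + 102/18 + 28/2.8
= 326 + 5.67 + 10
= 341.67 mOsm/kg

341.7 mOsm/kg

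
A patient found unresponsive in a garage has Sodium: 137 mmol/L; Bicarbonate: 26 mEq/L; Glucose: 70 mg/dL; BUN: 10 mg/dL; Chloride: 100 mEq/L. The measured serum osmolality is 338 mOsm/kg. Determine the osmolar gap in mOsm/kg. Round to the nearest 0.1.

Calculated osmolality = 2·Na + glucose/18 + BUN/2.8
= 2·137 + 70/18 + 10/2.8
= 274 + 3.89 + 3.57
= 281.46 mOsm/kg ≈ 281.5 mOsm/kg
Osmolar gap = measured − calculated = 338 − 281.5 = 56.5 mOsm/kg

56.5 mOsm/kg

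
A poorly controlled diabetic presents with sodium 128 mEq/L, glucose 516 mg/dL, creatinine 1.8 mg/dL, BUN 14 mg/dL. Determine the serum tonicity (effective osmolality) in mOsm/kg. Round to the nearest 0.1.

284.7 mOsm/kg

Effective osmolality excludes urea (freely permeant across cell membranes):
2·Na + glucose/18
= 2·128 + 516/18
= 256 + 28.67
= 284.67 mOsm/kg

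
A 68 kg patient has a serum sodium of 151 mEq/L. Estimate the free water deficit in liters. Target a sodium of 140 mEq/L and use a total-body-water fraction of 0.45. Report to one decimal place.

2.4 L

TBW = 0.45 · 68 = 30.6 L
Free water deficit = TBW · (Na/140 − 1)
= 30.6 · (151/140 − 1)
= 30.6 · 0.0786
= 2.41 L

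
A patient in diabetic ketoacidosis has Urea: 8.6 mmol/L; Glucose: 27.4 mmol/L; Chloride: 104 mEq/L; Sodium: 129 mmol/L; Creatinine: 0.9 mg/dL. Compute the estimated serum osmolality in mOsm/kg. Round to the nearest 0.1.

294.0 mOsm/kg

Calculated osmolality = 2·Na + glucose + urea
= 2·129 + 27.4 + 8.6
= 258 + 27.40 + 8.60
= 294 mOsm/kg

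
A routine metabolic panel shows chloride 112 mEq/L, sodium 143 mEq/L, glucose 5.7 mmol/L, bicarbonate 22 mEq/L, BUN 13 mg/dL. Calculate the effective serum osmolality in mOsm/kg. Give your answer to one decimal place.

Effective osmolality excludes urea (freely permeant across cell membranes):
2·Na + glucose
= 2·143 + 5.7
= 286 + 5.7
= 291.7 mOsm/kg

291.7 mOsm/kg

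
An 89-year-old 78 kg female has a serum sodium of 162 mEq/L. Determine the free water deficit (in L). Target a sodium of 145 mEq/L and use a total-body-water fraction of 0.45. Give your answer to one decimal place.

4.1 L

TBW = 0.45 · 78 = 35.1 L
Free water deficit = TBW · (Na/145 − 1)
= 35.1 · (162/145 − 1)
= 35.1 · 0.1172
= 4.11 L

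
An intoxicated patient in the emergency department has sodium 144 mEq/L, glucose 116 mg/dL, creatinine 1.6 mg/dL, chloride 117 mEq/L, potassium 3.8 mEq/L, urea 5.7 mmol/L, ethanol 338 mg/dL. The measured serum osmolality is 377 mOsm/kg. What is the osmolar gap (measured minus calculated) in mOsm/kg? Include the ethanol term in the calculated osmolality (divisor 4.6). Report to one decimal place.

3.4 mOsm/kg

Calculated osmolality = 2·Na + glucose/18 + urea + ethanol/4.6
= 2·144 + 116/18 + 5.7 + 338/4.6
= 288 + 6.44 + 5.70 + 73.48
= 373.62 mOsm/kg ≈ 373.6 mOsm/kg
Osmolar gap = measured − calculated = 377 − 373.6 = 3.4 mOsm/kg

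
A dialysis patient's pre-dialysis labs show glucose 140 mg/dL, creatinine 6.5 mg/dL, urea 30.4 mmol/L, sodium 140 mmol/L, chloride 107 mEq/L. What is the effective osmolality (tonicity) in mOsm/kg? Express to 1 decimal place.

287.8 mOsm/kg

Effective osmolality excludes urea (freely permeant across cell membranes):
2·Na + glucose/18
= 2·140 + 140/18
= 280 + 7.78
= 287.78 mOsm/kg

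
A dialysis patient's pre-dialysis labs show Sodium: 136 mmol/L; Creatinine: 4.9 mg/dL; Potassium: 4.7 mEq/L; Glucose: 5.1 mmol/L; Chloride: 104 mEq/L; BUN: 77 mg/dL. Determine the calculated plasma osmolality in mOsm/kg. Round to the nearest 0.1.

Calculated osmolality = 2·Na + glucose + BUN/2.8
= 2·136 + 5.1 + 77/2.8
= 272 + 5.10 + 27.50
= 304.6 mOsm/kg

304.6 mOsm/kg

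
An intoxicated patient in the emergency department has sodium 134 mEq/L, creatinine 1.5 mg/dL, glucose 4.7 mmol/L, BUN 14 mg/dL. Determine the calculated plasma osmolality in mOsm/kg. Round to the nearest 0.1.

Calculated osmolality = 2·Na + glucose + BUN/2.8
= 2·134 + 4.7 + 14/2.8
= 268 + 4.70 + 5
= 277.7 mOsm/kg

277.7 mOsm/kg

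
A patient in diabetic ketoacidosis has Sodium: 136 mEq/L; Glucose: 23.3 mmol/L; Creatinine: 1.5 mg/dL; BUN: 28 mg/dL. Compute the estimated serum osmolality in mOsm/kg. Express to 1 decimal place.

Calculated osmolality = 2·Na + glucose + BUN/2.8
= 2·136 + 23.3 + 28/2.8
= 272 + 23.30 + 10
= 305.3 mOsm/kg

305.3 mOsm/kg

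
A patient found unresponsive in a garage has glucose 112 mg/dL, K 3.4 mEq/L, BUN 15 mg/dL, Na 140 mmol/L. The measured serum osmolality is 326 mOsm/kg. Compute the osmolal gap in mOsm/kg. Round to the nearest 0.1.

Calculated osmolality = 2·Na + glucose/18 + BUN/2.8
= 2·140 + 112/18 + 15/2.8
= 280 + 6.22 + 5.36
= 291.58 mOsm/kg ≈ 291.6 mOsm/kg
Osmolar gap = measured − calculated = 326 − 291.6 = 34.4 mOsm/kg

34.4 mOsm/kg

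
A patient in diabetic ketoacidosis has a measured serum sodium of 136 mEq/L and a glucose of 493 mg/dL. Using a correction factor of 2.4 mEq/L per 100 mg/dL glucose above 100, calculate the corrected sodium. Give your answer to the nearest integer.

145 mEq/L

Corrected Na = measured Na + 2.4 · (glucose − 100)/100
= 136 + 2.4 · (493 − 100)/100
= 136 + 9.4
= 145.4 mEq/L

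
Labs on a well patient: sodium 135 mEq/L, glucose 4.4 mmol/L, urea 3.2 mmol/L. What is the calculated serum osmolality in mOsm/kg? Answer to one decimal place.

277.6 mOsm/kg

Calculated osmolality = 2·Na + glucose + urea
= 2·135 + 4.4 + 3.2
= 270 + 4.40 + 3.20
= 277.6 mOsm/kg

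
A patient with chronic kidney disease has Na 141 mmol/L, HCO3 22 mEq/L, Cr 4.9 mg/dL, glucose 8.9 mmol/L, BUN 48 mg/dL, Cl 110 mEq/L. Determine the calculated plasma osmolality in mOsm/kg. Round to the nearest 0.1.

Calculated osmolality = 2·Na + glucose + BUN/2.8
= 2·141 + 8.9 + 48/2.8
= 282 + 8.90 + 17.14
= 308.04 mOsm/kg

308.0 mOsm/kg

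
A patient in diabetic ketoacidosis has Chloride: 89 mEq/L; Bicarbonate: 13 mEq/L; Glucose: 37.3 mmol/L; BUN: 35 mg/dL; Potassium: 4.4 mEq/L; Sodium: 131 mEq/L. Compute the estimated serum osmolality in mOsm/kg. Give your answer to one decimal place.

311.8 mOsm/kg

Calculated osmolality = 2·Na + glucose + BUN/2.8
= 2·131 + 37.3 + 35/2.8
= 262 + 37.30 + 12.50
= 311.8 mOsm/kg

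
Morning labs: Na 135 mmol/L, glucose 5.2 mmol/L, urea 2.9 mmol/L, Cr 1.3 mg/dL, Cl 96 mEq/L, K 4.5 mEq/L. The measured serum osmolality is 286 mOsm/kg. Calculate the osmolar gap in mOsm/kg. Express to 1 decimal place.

Calculated osmolality = 2·Na + glucose + urea
= 2·135 + 5.2 + 2.9
= 270 + 5.20 + 2.90
= 278.1 mOsm/kg ≈ 278.1 mOsm/kg
Osmolar gap = measured − calculated = 286 − 278.1 = 7.9 mOsm/kg

7.9 mOsm/kg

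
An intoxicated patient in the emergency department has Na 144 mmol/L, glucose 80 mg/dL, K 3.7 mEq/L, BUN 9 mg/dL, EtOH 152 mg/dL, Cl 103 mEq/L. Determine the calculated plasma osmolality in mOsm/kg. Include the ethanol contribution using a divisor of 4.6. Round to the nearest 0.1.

328.7 mOsm/kg

Calculated osmolality = 2·Na + glucose/18 + BUN/2.8 + ethanol/4.6
= 2·144 + 80/18 + 9/2.8 + 152/4.6
= 288 + 4.44 + 3.21 + 33.04
= 328.69 mOsm/kg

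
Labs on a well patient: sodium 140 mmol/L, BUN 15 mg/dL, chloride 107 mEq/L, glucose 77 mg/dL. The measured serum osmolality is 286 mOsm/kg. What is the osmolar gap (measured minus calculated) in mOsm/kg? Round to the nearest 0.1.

Calculated osmolality = 2·Na + glucose/18 + BUN/2.8
= 2·140 + 77/18 + 15/2.8
= 280 + 4.28 + 5.36
= 289.64 mOsm/kg ≈ 289.6 mOsm/kg
Osmolar gap = measured − calculated = 286 − 289.6 = -3.6 mOsm/kg

-3.6 mOsm/kg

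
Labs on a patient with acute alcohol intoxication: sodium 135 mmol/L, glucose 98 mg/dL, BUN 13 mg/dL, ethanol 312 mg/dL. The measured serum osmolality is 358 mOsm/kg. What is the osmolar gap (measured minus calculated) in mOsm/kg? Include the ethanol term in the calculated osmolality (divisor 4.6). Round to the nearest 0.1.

10.1 mOsm/kg

Calculated osmolality = 2·Na + glucose/18 + BUN/2.8 + ethanol/4.6
= 2·135 + 98/18 + 13/2.8 + 312/4.6
= 270 + 5.44 + 4.64 + 67.83
= 347.91 mOsm/kg ≈ 347.9 mOsm/kg
Osmolar gap = measured − calculated = 358 − 347.9 = 10.1 mOsm/kg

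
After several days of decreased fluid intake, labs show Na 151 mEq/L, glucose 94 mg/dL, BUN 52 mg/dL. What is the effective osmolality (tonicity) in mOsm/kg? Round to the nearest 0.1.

Effective osmolality excludes urea (freely permeant across cell membranes):
2·Na + glucose/18
= 2·151 + 94/18
= 302 + 5.22
= 307.22 mOsm/kg

307.2 mOsm/kg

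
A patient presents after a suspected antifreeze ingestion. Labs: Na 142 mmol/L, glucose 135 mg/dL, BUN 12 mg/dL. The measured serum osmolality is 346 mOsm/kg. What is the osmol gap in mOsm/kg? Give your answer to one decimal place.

50.2 mOsm/kg

Calculated osmolality = 2·Na + glucose/18 + BUN/2.8
= 2·142 + 135/18 + 12/2.8
= 284 + 7.50 + 4.29
= 295.79 mOsm/kg ≈ 295.8 mOsm/kg
Osmolar gap = measured − calculated = 346 − 295.8 = 50.2 mOsm/kg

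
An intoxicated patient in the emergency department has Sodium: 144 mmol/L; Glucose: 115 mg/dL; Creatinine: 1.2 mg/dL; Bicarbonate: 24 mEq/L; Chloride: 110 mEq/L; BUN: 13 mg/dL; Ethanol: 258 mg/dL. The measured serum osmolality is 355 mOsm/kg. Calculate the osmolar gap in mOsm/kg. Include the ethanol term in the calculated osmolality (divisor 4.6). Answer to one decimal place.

Calculated osmolality = 2·Na + glucose/18 + BUN/2.8 + ethanol/4.6
= 2·144 + 115/18 + 13/2.8 + 258/4.6
= 288 + 6.39 + 4.64 + 56.09
= 355.12 mOsm/kg ≈ 355.1 mOsm/kg
Osmolar gap = measured − calculated = 355 − 355.1 = -0.1 mOsm/kg

-0.1 mOsm/kg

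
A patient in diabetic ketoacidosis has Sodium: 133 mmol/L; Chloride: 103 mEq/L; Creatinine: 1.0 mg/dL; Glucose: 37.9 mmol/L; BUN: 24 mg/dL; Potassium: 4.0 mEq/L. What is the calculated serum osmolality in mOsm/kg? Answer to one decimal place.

Calculated osmolality = 2·Na + glucose + BUN/2.8
= 2·133 + 37.9 + 24/2.8
= 266 + 37.90 + 8.57
= 312.47 mOsm/kg

312.5 mOsm/kg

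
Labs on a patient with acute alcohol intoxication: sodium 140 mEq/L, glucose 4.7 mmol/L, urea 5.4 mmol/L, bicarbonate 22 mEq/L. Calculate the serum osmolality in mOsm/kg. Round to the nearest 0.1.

Calculated osmolality = 2·Na + glucose + urea
= 2·140 + 4.7 + 5.4
= 280 + 4.70 + 5.40
= 290.1 mOsm/kg

290.1 mOsm/kg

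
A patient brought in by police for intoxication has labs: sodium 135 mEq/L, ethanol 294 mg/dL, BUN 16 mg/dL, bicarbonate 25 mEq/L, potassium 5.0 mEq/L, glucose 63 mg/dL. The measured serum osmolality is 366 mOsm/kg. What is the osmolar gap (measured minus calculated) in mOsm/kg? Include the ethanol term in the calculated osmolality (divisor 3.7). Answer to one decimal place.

7.3 mOsm/kg

Calculated osmolality = 2·Na + glucose/18 + BUN/2.8 + ethanol/3.7
= 2·135 + 63/18 + 16/2.8 + 294/3.7
= 270 + 3.50 + 5.71 + 79.46
= 358.67 mOsm/kg ≈ 358.7 mOsm/kg
Osmolar gap = measured − calculated = 366 − 358.7 = 7.3 mOsm/kg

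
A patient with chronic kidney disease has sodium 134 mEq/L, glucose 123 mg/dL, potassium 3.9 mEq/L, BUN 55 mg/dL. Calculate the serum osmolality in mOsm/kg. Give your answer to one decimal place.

294.5 mOsm/kg

Calculated osmolality = 2·Na + glucose/18 + BUN/2.8
= 2·134 + 123/18 + 55/2.8
= 268 + 6.83 + 19.64
= 294.47 mOsm/kg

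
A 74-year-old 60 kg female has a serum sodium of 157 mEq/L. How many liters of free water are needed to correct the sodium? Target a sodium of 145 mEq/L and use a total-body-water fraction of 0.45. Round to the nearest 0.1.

2.2 L

TBW = 0.45 · 60 = 27 L
Free water deficit = TBW · (Na/145 − 1)
= 27 · (157/145 − 1)
= 27 · 0.0828
= 2.24 L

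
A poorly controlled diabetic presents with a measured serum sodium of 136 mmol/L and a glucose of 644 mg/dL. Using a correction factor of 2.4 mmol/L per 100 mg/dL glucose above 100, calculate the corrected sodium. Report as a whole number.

149 mmol/L

Corrected Na = measured Na + 2.4 · (glucose − 100)/100
= 136 + 2.4 · (644 − 100)/100
= 136 + 13.1
= 149.1 mmol/L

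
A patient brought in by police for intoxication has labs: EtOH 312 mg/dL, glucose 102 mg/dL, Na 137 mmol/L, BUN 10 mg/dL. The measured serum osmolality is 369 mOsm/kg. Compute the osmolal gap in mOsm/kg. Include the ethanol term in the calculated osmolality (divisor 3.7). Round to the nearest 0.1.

1.4 mOsm/kg

Calculated osmolality = 2·Na + glucose/18 + BUN/2.8 + ethanol/3.7
= 2·137 + 102/18 + 10/2.8 + 312/3.7
= 274 + 5.67 + 3.57 + 84.32
= 367.56 mOsm/kg ≈ 367.6 mOsm/kg
Osmolar gap = measured − calculated = 369 − 367.6 = 1.4 mOsm/kg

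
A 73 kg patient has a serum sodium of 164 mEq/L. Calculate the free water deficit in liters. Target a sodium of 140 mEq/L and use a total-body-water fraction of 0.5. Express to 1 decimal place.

TBW = 0.5 · 73 = 36.5 L
Free water deficit = TBW · (Na/140 − 1)
= 36.5 · (164/140 − 1)
= 36.5 · 0.1714
= 6.26 L

6.3 L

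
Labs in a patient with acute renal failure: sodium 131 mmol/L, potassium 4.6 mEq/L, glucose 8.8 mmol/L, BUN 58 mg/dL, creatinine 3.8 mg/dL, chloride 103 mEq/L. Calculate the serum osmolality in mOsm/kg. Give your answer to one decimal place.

Calculated osmolality = 2·Na + glucose + BUN/2.8
= 2·131 + 8.8 + 58/2.8
= 262 + 8.80 + 20.71
= 291.51 mOsm/kg

291.5 mOsm/kg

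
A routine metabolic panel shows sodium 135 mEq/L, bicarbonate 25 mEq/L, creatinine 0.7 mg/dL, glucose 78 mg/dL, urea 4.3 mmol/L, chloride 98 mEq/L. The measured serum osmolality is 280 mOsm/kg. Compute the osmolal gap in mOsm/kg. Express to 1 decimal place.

Calculated osmolality = 2·Na + glucose/18 + urea
= 2·135 + 78/18 + 4.3
= 270 + 4.33 + 4.30
= 278.63 mOsm/kg ≈ 278.6 mOsm/kg
Osmolar gap = measured − calculated = 280 − 278.6 = 1.4 mOsm/kg

1.4 mOsm/kg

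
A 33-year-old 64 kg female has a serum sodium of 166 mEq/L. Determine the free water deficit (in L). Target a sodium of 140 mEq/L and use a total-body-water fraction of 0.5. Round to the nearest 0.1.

TBW = 0.5 · 64 = 32 L
Free water deficit = TBW · (Na/140 − 1)
= 32 · (166/140 − 1)
= 32 · 0.1857
= 5.94 L

5.9 L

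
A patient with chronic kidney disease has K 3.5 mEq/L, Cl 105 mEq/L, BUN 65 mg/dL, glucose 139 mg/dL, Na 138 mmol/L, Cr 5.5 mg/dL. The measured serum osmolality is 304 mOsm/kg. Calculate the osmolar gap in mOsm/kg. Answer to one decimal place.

Calculated osmolality = 2·Na + glucose/18 + BUN/2.8
= 2·138 + 139/18 + 65/2.8
= 276 + 7.72 + 23.21
= 306.93 mOsm/kg ≈ 306.9 mOsm/kg
Osmolar gap = measured − calculated = 304 − 306.9 = -2.9 mOsm/kg

-2.9 mOsm/kg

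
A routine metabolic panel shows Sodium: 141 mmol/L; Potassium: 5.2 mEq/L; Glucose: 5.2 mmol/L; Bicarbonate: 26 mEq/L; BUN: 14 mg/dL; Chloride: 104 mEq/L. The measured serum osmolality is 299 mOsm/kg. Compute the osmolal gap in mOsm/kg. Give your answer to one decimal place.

6.8 mOsm/kg

Calculated osmolality = 2·Na + glucose + BUN/2.8
= 2·141 + 5.2 + 14/2.8
= 282 + 5.20 + 5
= 292.2 mOsm/kg ≈ 292.2 mOsm/kg
Osmolar gap = measured − calculated = 299 − 292.2 = 6.8 mOsm/kg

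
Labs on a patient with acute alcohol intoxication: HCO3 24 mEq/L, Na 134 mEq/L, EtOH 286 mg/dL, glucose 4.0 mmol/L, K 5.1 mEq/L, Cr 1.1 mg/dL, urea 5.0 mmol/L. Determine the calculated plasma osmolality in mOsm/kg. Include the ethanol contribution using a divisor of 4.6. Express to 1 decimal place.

Calculated osmolality = 2·Na + glucose + urea + ethanol/4.6
= 2·134 + 4 + 5 + 286/4.6
= 268 + 4 + 5 + 62.17
= 339.17 mOsm/kg

339.2 mOsm/kg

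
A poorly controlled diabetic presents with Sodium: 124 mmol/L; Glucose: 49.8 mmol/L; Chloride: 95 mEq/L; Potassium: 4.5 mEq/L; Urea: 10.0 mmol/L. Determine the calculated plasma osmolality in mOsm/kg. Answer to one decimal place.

Calculated osmolality = 2·Na + glucose + urea
= 2·124 + 49.8 + 10
= 248 + 49.80 + 10
= 307.8 mOsm/kg

307.8 mOsm/kg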